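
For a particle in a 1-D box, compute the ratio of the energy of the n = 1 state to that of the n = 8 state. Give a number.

Since E_n ∝ n², the ratio is (1/8)² = 0.015625.

0.015625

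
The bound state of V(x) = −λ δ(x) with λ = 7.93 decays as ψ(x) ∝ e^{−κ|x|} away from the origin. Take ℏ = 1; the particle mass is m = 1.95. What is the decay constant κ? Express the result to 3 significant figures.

κ = 15.5

Integrate −(ℏ²/2m)ψ'' − λδ(x)ψ = Eψ from −ε to +ε: the ψ'' term gives ψ'(0⁺) − ψ'(0⁻) and the δ term gives −(2mλ/ℏ²)ψ(0).
With ψ ∝ e^{−κ|x|} this yields −2κ = −2mλ/ℏ², so κ = mλ/ℏ² = 15.46.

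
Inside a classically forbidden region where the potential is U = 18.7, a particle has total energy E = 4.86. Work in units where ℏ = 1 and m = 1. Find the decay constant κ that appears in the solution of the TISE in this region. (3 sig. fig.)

Since E < U the TISE in this region is ψ'' = κ²ψ with κ = √(2m(U − E))/ℏ.
κ = √(2 × 1 × 13.84) = 5.261.

κ = 5.26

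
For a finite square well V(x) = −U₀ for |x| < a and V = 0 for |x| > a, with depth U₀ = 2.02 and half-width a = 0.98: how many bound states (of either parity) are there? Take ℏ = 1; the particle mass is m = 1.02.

N = 2

The dimensionless depth is z₀ = a√(2mU₀)/ℏ = 0.98 × √(4.121) = 1.989.
A new bound state (alternating even/odd) appears each time z₀ passes a multiple of π/2, so N = ⌊2z₀/π⌋ + 1 = ⌊1.266⌋ + 1 = 2.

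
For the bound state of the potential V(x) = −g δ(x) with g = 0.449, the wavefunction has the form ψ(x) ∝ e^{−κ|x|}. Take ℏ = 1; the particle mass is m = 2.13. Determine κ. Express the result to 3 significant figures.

Integrating the TISE across x = 0 gives the cusp condition ψ'(0⁺) − ψ'(0⁻) = −(2mg/ℏ²)ψ(0).
With ψ ∝ e^{−κ|x|} this yields −2κ = −2mg/ℏ², so κ = mg/ℏ² = 0.9564.

κ = 0.956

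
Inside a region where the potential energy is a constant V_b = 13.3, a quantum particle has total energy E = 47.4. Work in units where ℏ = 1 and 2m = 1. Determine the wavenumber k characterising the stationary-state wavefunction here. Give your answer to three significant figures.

k = 5.84

With E > V_b the solution is oscillatory, ψ ∝ e^{±ikx} with k = √(2m(E − V_b))/ℏ.
k = √(2 × 0.5 × 34.1) = 5.840.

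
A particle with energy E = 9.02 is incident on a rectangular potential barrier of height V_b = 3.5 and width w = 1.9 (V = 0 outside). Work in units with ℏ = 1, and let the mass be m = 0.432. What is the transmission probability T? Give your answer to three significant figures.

T = 0.958

Above the barrier the interior wavenumber is k₂ = √(2m(E − V_b))/ℏ = 2.184, giving phase k₂w = 4.149.
T = [1 + V_b² sin²(k₂w) / (4E(E − V_b))]⁻¹ = 1/1.044 = 0.958.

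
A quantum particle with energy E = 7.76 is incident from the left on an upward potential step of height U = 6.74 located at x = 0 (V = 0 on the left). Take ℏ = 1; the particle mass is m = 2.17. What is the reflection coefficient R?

R = 0.219

The wavenumbers are k₁ = √(2mE)/ℏ = 5.803 on the left and k₂ = √(2m(E − U))/ℏ = 2.104 on the right.
Continuity of ψ and ψ′ at the step yields the reflection amplitude r = (k₁ − k₂)/(k₁ + k₂) = 0.4678; thus R = |r|² = 0.2189, T = 0.7811.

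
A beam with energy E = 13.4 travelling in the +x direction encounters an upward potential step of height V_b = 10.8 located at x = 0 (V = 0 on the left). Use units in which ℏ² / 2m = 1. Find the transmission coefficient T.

On each side the TISE gives plane waves with k = √(2m(E − V))/ℏ: k₁ = √(2·½·13.4) = 3.661, k₂ = √(2·½·2.6) = 1.612.
Continuity of ψ and ψ′ at the step yields the reflection amplitude r = (k₁ − k₂)/(k₁ + k₂) = 0.3884; thus R = |r|² = 0.1509, T = 0.8491.

T = 0.849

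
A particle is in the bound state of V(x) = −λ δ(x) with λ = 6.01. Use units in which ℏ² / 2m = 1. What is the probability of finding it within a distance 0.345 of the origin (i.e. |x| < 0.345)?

The normalised bound state is ψ = √κ e^{−κ|x|} with κ = mλ/ℏ² = 3.005.
P(|x| < d) = ∫_{−d}^{d} κ e^{−2κ|x|} dx = 1 − e^{−2κd} = 1 − e^{−2.073} = 0.8742.

P = 0.874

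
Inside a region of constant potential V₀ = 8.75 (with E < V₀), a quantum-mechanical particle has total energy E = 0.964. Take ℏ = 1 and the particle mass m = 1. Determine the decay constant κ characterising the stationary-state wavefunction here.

κ = 3.95

Since E < V₀ the TISE in this region is ψ'' = κ²ψ with κ = √(2m(V₀ − E))/ℏ.
κ = √(2 × 1 × 7.786) = 3.946.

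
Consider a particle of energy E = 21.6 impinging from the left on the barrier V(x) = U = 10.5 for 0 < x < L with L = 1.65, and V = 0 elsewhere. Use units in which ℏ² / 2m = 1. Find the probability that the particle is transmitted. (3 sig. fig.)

T = 0.946

E > U: inside the barrier k₂ = √(2m(E − U))/ℏ = 3.332, k₂L = 5.497.
Matching at both interfaces gives T⁻¹ = 1 + U² sin²(k₂L) / [4E(E − U)] = 1.058, hence T = 0.946.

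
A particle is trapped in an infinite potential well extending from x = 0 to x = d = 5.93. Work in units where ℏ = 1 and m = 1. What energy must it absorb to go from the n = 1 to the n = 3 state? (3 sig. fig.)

ΔE = 1.12

E_n = n²π²ℏ²/(2md²), so ΔE = (3² − 1²) π²ℏ²/(2md²).
ΔE = 8 × π² / (2 × 1 × 5.93²) = 1.123.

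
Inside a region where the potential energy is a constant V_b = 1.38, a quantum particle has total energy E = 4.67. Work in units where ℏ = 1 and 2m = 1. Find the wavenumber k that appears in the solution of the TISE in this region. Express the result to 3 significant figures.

k = 1.81

With E > V_b the solution is oscillatory, ψ ∝ e^{±ikx} with k = √(2m(E − V_b))/ℏ.
k = √(2 × 0.5 × 3.29) = 1.814.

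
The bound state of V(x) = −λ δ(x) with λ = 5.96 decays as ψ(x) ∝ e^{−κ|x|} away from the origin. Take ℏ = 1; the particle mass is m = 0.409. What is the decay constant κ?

κ = 2.44

Integrating the TISE across x = 0 gives the cusp condition ψ'(0⁺) − ψ'(0⁻) = −(2mλ/ℏ²)ψ(0).
With ψ ∝ e^{−κ|x|} this yields −2κ = −2mλ/ℏ², so κ = mλ/ℏ² = 2.438.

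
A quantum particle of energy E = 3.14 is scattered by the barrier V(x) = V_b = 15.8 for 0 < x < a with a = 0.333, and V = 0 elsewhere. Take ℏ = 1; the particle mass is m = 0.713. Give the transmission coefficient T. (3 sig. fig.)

Since E < V_b the interior solution is evanescent with decay constant κ = √(2m(V_b − E))/ℏ = 4.249.
κa = 1.415, sinh(κa) = 1.937.
Matching ψ, ψ′ at both faces gives T = [1 + V_b² sinh²(κa) / (4E(V_b − E))]⁻¹ = 1/6.888 = 0.145.

T = 0.145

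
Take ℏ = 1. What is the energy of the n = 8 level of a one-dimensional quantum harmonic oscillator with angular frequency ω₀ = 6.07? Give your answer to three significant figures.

Using E_n = (n + ½)ℏω₀: E_8 = 8.5 × 6.07 = 51.60.

E = 51.6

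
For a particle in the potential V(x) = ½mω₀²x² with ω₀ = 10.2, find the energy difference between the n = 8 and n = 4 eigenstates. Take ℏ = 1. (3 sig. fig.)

ΔE = 40.8

E_n = ℏω₀(n + ½), so ΔE = (8 − 4) ℏω₀ = 4 × 10.2 = 40.80.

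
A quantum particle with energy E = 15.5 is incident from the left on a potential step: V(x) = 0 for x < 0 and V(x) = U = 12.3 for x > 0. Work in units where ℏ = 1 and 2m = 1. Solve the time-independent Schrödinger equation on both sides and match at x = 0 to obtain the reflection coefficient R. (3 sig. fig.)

R = 0.141

On each side the TISE gives plane waves with k = √(2m(E − V))/ℏ: k₁ = √(2·½·15.5) = 3.937, k₂ = √(2·½·3.2) = 1.789.
Continuity of ψ and ψ′ at the step yields the reflection amplitude r = (k₁ − k₂)/(k₁ + k₂) = 0.3752; thus R = |r|² = 0.1407, T = 0.8593.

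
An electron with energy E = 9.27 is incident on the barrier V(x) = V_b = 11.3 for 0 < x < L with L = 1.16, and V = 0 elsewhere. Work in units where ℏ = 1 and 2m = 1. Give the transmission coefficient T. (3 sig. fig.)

E < V_b: inside the barrier ψ ∝ e^{±κx} with κ = √(2m(V_b − E))/ℏ = 1.425.
κL = 1.653, sinh(κL) = 2.515.
The exact tunnelling result is T⁻¹ = 1 + V_b² sinh²(κL) / [4E(V_b − E)] = 11.73, so T = 0.0853.

T = 0.0853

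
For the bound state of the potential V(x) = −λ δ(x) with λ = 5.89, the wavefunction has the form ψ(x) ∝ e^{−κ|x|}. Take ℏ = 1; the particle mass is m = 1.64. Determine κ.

Integrating the TISE across x = 0 gives the cusp condition ψ'(0⁺) − ψ'(0⁻) = −(2mλ/ℏ²)ψ(0).
With ψ ∝ e^{−κ|x|} this yields −2κ = −2mλ/ℏ², so κ = mλ/ℏ² = 9.660.

κ = 9.66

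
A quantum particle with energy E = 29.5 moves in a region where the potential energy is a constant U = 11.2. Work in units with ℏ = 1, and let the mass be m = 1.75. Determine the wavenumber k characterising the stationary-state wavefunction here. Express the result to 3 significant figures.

k = 8.00

With E > U the solution is oscillatory, ψ ∝ e^{±ikx} with k = √(2m(E − U))/ℏ.
k = √(2 × 1.75 × 18.3) = 8.003.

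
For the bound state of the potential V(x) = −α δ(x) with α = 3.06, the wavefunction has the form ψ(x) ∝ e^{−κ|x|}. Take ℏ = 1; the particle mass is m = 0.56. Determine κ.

Integrate −(ℏ²/2m)ψ'' − αδ(x)ψ = Eψ from −ε to +ε: the ψ'' term gives ψ'(0⁺) − ψ'(0⁻) and the δ term gives −(2mα/ℏ²)ψ(0).
With ψ ∝ e^{−κ|x|} this yields −2κ = −2mα/ℏ², so κ = mα/ℏ² = 1.714.

κ = 1.71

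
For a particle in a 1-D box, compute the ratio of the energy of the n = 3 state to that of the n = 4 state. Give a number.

E_n = n²π²ℏ²/(2mL²) so the ratio is n₂²/n₁² = 9/16 = 0.5625.

0.5625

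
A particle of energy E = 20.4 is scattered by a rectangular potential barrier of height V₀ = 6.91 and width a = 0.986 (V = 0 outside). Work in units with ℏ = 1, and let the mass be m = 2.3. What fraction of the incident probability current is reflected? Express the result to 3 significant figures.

E > V₀: inside the barrier k₂ = √(2m(E − V₀))/ℏ = 7.877, k₂a = 7.767.
T = [1 + V₀² sin²(k₂a) / (4E(E − V₀))]⁻¹ = 1/1.043 = 0.959.
R = 1 − T = 0.0413.

R = 0.0413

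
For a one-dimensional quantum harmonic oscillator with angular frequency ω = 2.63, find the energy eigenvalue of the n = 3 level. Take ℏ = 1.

E = 9.21

Using E_n = (n + ½)ℏω: E_3 = 3.5 × 2.63 = 9.205.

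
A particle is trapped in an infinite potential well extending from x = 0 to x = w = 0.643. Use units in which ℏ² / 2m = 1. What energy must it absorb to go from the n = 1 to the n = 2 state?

E_n = n²π²ℏ²/(2mw²), so ΔE = (2² − 1²) π²ℏ²/(2mw²).
ΔE = 3 × π² / (2 × 0.5 × 0.643²) = 71.61.

ΔE = 71.6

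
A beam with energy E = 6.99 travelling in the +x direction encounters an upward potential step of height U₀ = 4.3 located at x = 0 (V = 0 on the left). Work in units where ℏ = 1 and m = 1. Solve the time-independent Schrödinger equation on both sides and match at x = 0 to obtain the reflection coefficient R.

R = 0.0549

The wavenumbers are k₁ = √(2mE)/ℏ = 3.739 on the left and k₂ = √(2m(E − U₀))/ℏ = 2.319 on the right.
Continuity of ψ and ψ′ at the step yields the reflection amplitude r = (k₁ − k₂)/(k₁ + k₂) = 0.2343; thus R = |r|² = 0.05490, T = 0.9451.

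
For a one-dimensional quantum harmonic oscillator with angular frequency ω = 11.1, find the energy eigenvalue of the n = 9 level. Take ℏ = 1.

Using E_n = (n + ½)ℏω: E_9 = 9.5 × 11.1 = 105.5.

E = 105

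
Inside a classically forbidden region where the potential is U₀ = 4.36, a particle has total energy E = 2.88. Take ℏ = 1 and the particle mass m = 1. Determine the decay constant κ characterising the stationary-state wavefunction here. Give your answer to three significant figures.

Since E < U₀ the TISE in this region is ψ'' = κ²ψ with κ = √(2m(U₀ − E))/ℏ.
κ = √(2 × 1 × 1.48) = 1.720.

κ = 1.72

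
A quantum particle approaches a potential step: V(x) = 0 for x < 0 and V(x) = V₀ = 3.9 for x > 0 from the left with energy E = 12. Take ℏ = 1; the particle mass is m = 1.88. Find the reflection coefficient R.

The wavenumbers are k₁ = √(2mE)/ℏ = 6.717 on the left and k₂ = √(2m(E − V₀))/ℏ = 5.519 on the right.
Matching ψ and ψ′ at x = 0 gives r = (k₁ − k₂)/(k₁ + k₂), so R = r² = 0.009593 and T = 1 − R = 0.9904.

R = 0.00959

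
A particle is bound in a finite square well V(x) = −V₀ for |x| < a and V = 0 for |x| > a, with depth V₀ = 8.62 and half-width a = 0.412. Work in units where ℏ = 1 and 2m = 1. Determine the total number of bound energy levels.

Define the well-strength parameter z₀ = (a/ℏ)√(2mV₀) = 0.412 × √(2·0.5·8.62) = 1.210.
The even/odd transcendental equations gain one root per π/2 in z₀, giving N = 1 + ⌊2z₀/π⌋ = 1 + ⌊0.7701⌋ = 1.

N = 1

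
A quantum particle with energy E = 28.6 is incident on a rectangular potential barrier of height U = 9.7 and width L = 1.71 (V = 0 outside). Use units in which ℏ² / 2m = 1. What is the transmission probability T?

Above the barrier the interior wavenumber is k₂ = √(2m(E − U))/ℏ = 4.347, giving phase k₂L = 7.434.
Matching at both interfaces gives T⁻¹ = 1 + U² sin²(k₂L) / [4E(E − U)] = 1.036, hence T = 0.965.

T = 0.965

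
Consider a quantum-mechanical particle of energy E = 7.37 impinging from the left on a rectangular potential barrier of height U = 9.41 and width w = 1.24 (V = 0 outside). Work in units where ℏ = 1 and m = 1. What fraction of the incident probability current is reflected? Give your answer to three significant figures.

R = 0.982

E < U: inside the barrier ψ ∝ e^{±κx} with κ = √(2m(U − E))/ℏ = 2.020.
κw = 2.505, sinh(κw) = 6.079.
The exact tunnelling result is T⁻¹ = 1 + U² sinh²(κw) / [4E(U − E)] = 55.41, so T = 0.0180.
R = 1 − T = 0.982.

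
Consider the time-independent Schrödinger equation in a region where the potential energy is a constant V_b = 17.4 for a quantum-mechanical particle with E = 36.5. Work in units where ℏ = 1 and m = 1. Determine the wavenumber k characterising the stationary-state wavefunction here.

k = 6.18

With E > V_b the solution is oscillatory, ψ ∝ e^{±ikx} with k = √(2m(E − V_b))/ℏ.
k = √(2 × 1 × 19.1) = 6.181.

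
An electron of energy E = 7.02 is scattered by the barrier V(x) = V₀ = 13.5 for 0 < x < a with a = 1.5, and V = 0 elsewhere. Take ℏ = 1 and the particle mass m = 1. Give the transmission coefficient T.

Since E < V₀ the interior solution is evanescent with decay constant κ = √(2m(V₀ − E))/ℏ = 3.600.
κa = 5.400, sinh(κa) = 110.7.
The exact tunnelling result is T⁻¹ = 1 + V₀² sinh²(κa) / [4E(V₀ − E)] = 12280, so T = 0.0000815.

T = 0.0000815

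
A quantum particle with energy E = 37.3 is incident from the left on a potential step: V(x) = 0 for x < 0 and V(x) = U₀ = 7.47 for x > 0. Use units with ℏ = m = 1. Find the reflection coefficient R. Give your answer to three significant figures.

R = 0.00311

The wavenumbers are k₁ = √(2mE)/ℏ = 8.637 on the left and k₂ = √(2m(E − U₀))/ℏ = 7.724 on the right.
Continuity of ψ and ψ′ at the step yields the reflection amplitude r = (k₁ − k₂)/(k₁ + k₂) = 0.05581; thus R = |r|² = 0.003115, T = 0.9969.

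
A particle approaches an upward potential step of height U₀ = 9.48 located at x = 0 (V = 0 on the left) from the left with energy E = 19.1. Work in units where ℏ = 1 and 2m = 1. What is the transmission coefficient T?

On each side the TISE gives plane waves with k = √(2m(E − V))/ℏ: k₁ = √(2·½·19.1) = 4.370, k₂ = √(2·½·9.62) = 3.102.
Matching ψ and ψ′ at x = 0 gives r = (k₁ − k₂)/(k₁ + k₂), so R = r² = 0.02883 and T = 1 − R = 0.9712.

T = 0.971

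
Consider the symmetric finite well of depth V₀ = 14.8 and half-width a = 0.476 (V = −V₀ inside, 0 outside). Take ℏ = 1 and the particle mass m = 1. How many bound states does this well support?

N = 2

Define the well-strength parameter z₀ = (a/ℏ)√(2mV₀) = 0.476 × √(2·1·14.8) = 2.590.
The even/odd transcendental equations gain one root per π/2 in z₀, giving N = 1 + ⌊2z₀/π⌋ = 1 + ⌊1.649⌋ = 2.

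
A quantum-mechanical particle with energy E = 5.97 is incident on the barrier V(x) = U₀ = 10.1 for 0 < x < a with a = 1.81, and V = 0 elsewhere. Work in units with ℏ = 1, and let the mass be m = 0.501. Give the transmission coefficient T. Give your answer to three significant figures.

E < U₀: inside the barrier ψ ∝ e^{±κx} with κ = √(2m(U₀ − E))/ℏ = 2.034.
κa = 3.682, sinh(κa) = 19.85.
The exact tunnelling result is T⁻¹ = 1 + U₀² sinh²(κa) / [4E(U₀ − E)] = 408.6, so T = 0.00245.

T = 0.00245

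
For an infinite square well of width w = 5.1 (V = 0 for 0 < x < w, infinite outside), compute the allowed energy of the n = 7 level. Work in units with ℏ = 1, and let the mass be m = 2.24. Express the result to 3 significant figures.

E = 4.15

Requiring ψ(0) = ψ(w) = 0 quantises k = nπ/w, hence E_n = ℏ²k²/2m = n²π²ℏ²/(2mw²).
E_7 = 7² × π² / (2 × 2.24 × 5.1²) = 4.150.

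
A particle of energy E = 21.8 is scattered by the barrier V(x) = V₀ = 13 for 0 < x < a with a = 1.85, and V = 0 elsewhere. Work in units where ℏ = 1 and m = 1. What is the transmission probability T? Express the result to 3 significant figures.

T = 0.821

Above the barrier the interior wavenumber is k₂ = √(2m(E − V₀))/ℏ = 4.195, giving phase k₂a = 7.761.
T = [1 + V₀² sin²(k₂a) / (4E(E − V₀))]⁻¹ = 1/1.218 = 0.821.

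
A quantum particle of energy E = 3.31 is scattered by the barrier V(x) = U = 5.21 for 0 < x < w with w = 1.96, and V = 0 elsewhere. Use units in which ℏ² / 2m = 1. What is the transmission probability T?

E < U: inside the barrier ψ ∝ e^{±κx} with κ = √(2m(U − E))/ℏ = 1.378.
κw = 2.702, sinh(κw) = 7.419.
Matching ψ, ψ′ at both faces gives T = [1 + U² sinh²(κw) / (4E(U − E))]⁻¹ = 1/60.39 = 0.0166.

T = 0.0166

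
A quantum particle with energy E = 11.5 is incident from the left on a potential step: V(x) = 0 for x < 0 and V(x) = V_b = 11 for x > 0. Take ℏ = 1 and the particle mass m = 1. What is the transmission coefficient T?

The wavenumbers are k₁ = √(2mE)/ℏ = 4.796 on the left and k₂ = √(2m(E − V_b))/ℏ = 1.000 on the right.
Continuity of ψ and ψ′ at the step yields the reflection amplitude r = (k₁ − k₂)/(k₁ + k₂) = 0.6549; thus R = |r|² = 0.4289, T = 0.5711.

T = 0.571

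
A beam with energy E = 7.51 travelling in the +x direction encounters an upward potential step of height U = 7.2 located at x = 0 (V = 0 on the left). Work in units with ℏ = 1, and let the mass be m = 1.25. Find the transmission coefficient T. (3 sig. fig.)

On each side the TISE gives plane waves with k = √(2m(E − V))/ℏ: k₁ = √(2·1.25·7.51) = 4.333, k₂ = √(2·1.25·0.31) = 0.8803.
Matching ψ and ψ′ at x = 0 gives r = (k₁ − k₂)/(k₁ + k₂), so R = r² = 0.4386 and T = 1 − R = 0.5614.

T = 0.561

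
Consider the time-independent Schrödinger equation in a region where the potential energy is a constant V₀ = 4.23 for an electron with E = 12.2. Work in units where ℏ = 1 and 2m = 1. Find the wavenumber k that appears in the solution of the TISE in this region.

With E > V₀ the solution is oscillatory, ψ ∝ e^{±ikx} with k = √(2m(E − V₀))/ℏ.
k = √(2 × 0.5 × 7.97) = 2.823.

k = 2.82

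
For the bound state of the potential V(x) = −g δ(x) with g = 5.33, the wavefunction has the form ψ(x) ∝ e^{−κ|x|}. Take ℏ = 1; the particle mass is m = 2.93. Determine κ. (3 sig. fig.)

κ = 15.6

Integrate −(ℏ²/2m)ψ'' − gδ(x)ψ = Eψ from −ε to +ε: the ψ'' term gives ψ'(0⁺) − ψ'(0⁻) and the δ term gives −(2mg/ℏ²)ψ(0).
With ψ ∝ e^{−κ|x|} this yields −2κ = −2mg/ℏ², so κ = mg/ℏ² = 15.62.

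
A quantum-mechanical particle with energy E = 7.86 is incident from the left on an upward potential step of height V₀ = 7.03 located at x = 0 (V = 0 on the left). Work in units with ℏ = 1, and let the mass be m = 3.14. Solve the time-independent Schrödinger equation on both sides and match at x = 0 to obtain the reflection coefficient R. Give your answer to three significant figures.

The wavenumbers are k₁ = √(2mE)/ℏ = 7.026 on the left and k₂ = √(2m(E − V₀))/ℏ = 2.283 on the right.
Continuity of ψ and ψ′ at the step yields the reflection amplitude r = (k₁ − k₂)/(k₁ + k₂) = 0.5095; thus R = |r|² = 0.2596, T = 0.7404.

R = 0.260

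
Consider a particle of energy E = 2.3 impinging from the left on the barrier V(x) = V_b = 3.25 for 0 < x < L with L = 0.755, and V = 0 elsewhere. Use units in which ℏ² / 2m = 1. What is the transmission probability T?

T = 0.561

E < V_b: inside the barrier ψ ∝ e^{±κx} with κ = √(2m(V_b − E))/ℏ = 0.9747.
κL = 0.7359, sinh(κL) = 0.8041.
The exact tunnelling result is T⁻¹ = 1 + V_b² sinh²(κL) / [4E(V_b − E)] = 1.781, so T = 0.561.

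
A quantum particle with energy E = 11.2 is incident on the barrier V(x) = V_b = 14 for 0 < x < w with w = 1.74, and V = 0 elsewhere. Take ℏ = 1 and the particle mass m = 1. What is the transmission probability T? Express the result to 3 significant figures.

T = 0.000679

E < V_b: inside the barrier ψ ∝ e^{±κx} with κ = √(2m(V_b − E))/ℏ = 2.366.
κw = 4.118, sinh(κw) = 30.70.
The exact tunnelling result is T⁻¹ = 1 + V_b² sinh²(κw) / [4E(V_b − E)] = 1473, so T = 0.000679.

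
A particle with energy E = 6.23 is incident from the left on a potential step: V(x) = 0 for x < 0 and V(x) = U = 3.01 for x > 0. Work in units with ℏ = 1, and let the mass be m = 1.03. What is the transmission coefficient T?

T = 0.973

On each side the TISE gives plane waves with k = √(2m(E − V))/ℏ: k₁ = √(2·1.03·6.23) = 3.582, k₂ = √(2·1.03·3.22) = 2.575.
Continuity of ψ and ψ′ at the step yields the reflection amplitude r = (k₁ − k₂)/(k₁ + k₂) = 0.1635; thus R = |r|² = 0.02674, T = 0.9733.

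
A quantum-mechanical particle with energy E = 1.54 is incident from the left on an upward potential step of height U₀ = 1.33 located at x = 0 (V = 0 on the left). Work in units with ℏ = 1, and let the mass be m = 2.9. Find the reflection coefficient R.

R = 0.212

The wavenumbers are k₁ = √(2mE)/ℏ = 2.989 on the left and k₂ = √(2m(E − U₀))/ℏ = 1.104 on the right.
Matching ψ and ψ′ at x = 0 gives r = (k₁ − k₂)/(k₁ + k₂), so R = r² = 0.2122 and T = 1 − R = 0.7878.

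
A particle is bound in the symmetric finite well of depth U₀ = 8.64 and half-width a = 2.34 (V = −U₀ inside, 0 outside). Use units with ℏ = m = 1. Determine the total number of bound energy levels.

Define the well-strength parameter z₀ = (a/ℏ)√(2mU₀) = 2.34 × √(2·1·8.64) = 9.727.
The even/odd transcendental equations gain one root per π/2 in z₀, giving N = 1 + ⌊2z₀/π⌋ = 1 + ⌊6.193⌋ = 7.

N = 7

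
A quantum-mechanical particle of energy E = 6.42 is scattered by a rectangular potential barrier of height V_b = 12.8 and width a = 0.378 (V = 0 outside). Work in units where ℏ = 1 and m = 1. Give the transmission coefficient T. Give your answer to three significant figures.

T = 0.236

Since E < V_b the interior solution is evanescent with decay constant κ = √(2m(V_b − E))/ℏ = 3.572.
κa = 1.350, sinh(κa) = 1.800.
Matching ψ, ψ′ at both faces gives T = [1 + V_b² sinh²(κa) / (4E(V_b − E))]⁻¹ = 1/4.239 = 0.236.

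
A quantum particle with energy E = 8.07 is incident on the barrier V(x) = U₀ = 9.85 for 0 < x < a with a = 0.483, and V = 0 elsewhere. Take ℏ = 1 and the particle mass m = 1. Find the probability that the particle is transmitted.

T = 0.353

Since E < U₀ the interior solution is evanescent with decay constant κ = √(2m(U₀ − E))/ℏ = 1.887.
κa = 0.9113, sinh(κa) = 1.043.
Matching ψ, ψ′ at both faces gives T = [1 + U₀² sinh²(κa) / (4E(U₀ − E))]⁻¹ = 1/2.836 = 0.353.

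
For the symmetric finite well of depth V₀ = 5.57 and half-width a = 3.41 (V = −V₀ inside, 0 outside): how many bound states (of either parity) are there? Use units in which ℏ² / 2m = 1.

N = 6

The dimensionless depth is z₀ = a√(2mV₀)/ℏ = 3.41 × √(5.570) = 8.048.
A new bound state (alternating even/odd) appears each time z₀ passes a multiple of π/2, so N = ⌊2z₀/π⌋ + 1 = ⌊5.123⌋ + 1 = 6.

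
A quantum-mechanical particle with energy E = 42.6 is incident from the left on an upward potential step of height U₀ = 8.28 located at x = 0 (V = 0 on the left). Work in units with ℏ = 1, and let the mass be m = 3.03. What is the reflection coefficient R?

The wavenumbers are k₁ = √(2mE)/ℏ = 16.07 on the left and k₂ = √(2m(E − U₀))/ℏ = 14.42 on the right.
Matching ψ and ψ′ at x = 0 gives r = (k₁ − k₂)/(k₁ + k₂), so R = r² = 0.002914 and T = 1 − R = 0.9971.

R = 0.00291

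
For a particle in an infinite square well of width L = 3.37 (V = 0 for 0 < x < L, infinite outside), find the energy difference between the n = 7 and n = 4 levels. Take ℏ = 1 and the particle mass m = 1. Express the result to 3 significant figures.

ΔE = 14.3

E_n = n²π²ℏ²/(2mL²), so ΔE = (7² − 4²) π²ℏ²/(2mL²).
ΔE = 33 × π² / (2 × 1 × 3.37²) = 14.34.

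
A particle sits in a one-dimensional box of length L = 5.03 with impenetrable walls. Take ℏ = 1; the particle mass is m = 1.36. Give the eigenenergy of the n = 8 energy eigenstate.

The infinite-well eigenfunctions ψ_n = √(2/L) sin(nπx/L) vanish at both walls, giving E_n = n²π²ℏ²/(2mL²).
E_8 = 8² × π² / (2 × 1.36 × 5.03²) = 9.179.

E = 9.18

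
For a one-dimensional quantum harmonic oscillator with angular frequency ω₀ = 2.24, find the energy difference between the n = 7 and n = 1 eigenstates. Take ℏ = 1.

ΔE = 13.4

E_n = ℏω₀(n + ½), so ΔE = (7 − 1) ℏω₀ = 6 × 2.24 = 13.44.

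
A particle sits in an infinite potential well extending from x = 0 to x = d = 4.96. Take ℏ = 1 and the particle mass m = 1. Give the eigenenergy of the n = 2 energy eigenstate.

E = 0.802

The infinite-well eigenfunctions ψ_n = √(2/d) sin(nπx/d) vanish at both walls, giving E_n = n²π²ℏ²/(2md²).
E_2 = 2² × π² / (2 × 1 × 4.96²) = 0.8024.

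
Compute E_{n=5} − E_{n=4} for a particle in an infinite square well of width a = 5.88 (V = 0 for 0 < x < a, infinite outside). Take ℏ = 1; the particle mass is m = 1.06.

ΔE = 1.21

E_n = n²π²ℏ²/(2ma²), so ΔE = (5² − 4²) π²ℏ²/(2ma²).
ΔE = 9 × π² / (2 × 1.06 × 5.88²) = 1.212.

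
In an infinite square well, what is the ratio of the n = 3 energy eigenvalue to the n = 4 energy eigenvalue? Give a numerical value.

0.5625

Since E_n ∝ n², the ratio is (3/4)² = 0.5625.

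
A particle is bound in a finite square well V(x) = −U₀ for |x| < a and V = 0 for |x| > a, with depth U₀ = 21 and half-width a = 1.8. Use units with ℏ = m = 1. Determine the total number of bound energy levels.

The dimensionless depth is z₀ = a√(2mU₀)/ℏ = 1.8 × √(42.00) = 11.67.
A new bound state (alternating even/odd) appears each time z₀ passes a multiple of π/2, so N = ⌊2z₀/π⌋ + 1 = ⌊7.426⌋ + 1 = 8.

N = 8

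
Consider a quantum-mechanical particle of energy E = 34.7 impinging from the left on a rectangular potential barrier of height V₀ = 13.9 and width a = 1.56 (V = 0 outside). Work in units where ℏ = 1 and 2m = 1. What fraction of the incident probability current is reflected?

R = 0.0353

Above the barrier the interior wavenumber is k₂ = √(2m(E − V₀))/ℏ = 4.561, giving phase k₂a = 7.115.
Matching at both interfaces gives T⁻¹ = 1 + V₀² sin²(k₂a) / [4E(E − V₀)] = 1.037, hence T = 0.965.
R = 1 − T = 0.0353.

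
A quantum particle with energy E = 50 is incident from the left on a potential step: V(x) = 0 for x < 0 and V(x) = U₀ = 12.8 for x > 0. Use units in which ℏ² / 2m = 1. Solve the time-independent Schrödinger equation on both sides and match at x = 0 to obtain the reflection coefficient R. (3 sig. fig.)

R = 0.00545

The wavenumbers are k₁ = √(2mE)/ℏ = 7.071 on the left and k₂ = √(2m(E − U₀))/ℏ = 6.099 on the right.
Continuity of ψ and ψ′ at the step yields the reflection amplitude r = (k₁ − k₂)/(k₁ + k₂) = 0.07379; thus R = |r|² = 0.005446, T = 0.9946.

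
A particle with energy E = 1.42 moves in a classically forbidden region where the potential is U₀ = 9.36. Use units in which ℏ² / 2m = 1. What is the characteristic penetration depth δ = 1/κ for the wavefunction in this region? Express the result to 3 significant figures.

Since E < U₀ the TISE in this region is ψ'' = κ²ψ with κ = √(2m(U₀ − E))/ℏ.
κ = √(2 × 0.5 × 7.94) = 2.818. The penetration depth is δ = 1/κ = 0.355.

δ = 0.355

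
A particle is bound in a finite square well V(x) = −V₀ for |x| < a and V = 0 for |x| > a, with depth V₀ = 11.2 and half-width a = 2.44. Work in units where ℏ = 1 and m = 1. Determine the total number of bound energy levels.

The dimensionless depth is z₀ = a√(2mV₀)/ℏ = 2.44 × √(22.40) = 11.55.
A new bound state (alternating even/odd) appears each time z₀ passes a multiple of π/2, so N = ⌊2z₀/π⌋ + 1 = ⌊7.352⌋ + 1 = 8.

N = 8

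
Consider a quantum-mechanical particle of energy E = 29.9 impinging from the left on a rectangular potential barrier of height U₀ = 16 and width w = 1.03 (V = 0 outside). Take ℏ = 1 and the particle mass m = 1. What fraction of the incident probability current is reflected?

R = 0.0803

E > U₀: inside the barrier k₂ = √(2m(E − U₀))/ℏ = 5.273, k₂w = 5.431.
T = [1 + U₀² sin²(k₂w) / (4E(E − U₀))]⁻¹ = 1/1.087 = 0.920.
R = 1 − T = 0.0803.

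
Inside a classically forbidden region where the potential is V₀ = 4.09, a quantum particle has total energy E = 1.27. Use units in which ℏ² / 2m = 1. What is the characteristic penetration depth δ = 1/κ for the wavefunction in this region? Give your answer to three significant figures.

δ = 0.595

Since E < V₀ the TISE in this region is ψ'' = κ²ψ with κ = √(2m(V₀ − E))/ℏ.
κ = √(2 × 0.5 × 2.82) = 1.679. The penetration depth is δ = 1/κ = 0.595.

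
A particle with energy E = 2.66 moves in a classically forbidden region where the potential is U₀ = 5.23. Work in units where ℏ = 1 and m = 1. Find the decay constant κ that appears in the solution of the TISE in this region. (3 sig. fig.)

Since E < U₀ the TISE in this region is ψ'' = κ²ψ with κ = √(2m(U₀ − E))/ℏ.
κ = √(2 × 1 × 2.57) = 2.267.

κ = 2.27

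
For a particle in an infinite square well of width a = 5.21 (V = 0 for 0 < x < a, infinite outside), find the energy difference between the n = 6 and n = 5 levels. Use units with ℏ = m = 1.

ΔE = 2.00

E_n = n²π²ℏ²/(2ma²), so ΔE = (6² − 5²) π²ℏ²/(2ma²).
ΔE = 11 × π² / (2 × 1 × 5.21²) = 2.000.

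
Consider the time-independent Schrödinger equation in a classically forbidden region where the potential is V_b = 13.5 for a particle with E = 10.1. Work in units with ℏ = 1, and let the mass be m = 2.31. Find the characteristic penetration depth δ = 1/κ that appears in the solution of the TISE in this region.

Since E < V_b the TISE in this region is ψ'' = κ²ψ with κ = √(2m(V_b − E))/ℏ.
κ = √(2 × 2.31 × 3.4) = 3.963. The penetration depth is δ = 1/κ = 0.252.

δ = 0.252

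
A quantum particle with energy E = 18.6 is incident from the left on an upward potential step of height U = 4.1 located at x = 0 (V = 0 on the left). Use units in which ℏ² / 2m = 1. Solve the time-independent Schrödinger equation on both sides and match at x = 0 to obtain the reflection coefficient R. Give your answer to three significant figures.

On each side the TISE gives plane waves with k = √(2m(E − V))/ℏ: k₁ = √(2·½·18.6) = 4.313, k₂ = √(2·½·14.5) = 3.808.
Continuity of ψ and ψ′ at the step yields the reflection amplitude r = (k₁ − k₂)/(k₁ + k₂) = 0.06217; thus R = |r|² = 0.003865, T = 0.9961.

R = 0.00387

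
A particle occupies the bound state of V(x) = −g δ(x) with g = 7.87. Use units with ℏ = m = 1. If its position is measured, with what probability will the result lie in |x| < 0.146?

P = 0.900

The normalised bound state is ψ = √κ e^{−κ|x|} with κ = mg/ℏ² = 7.870.
P(|x| < d) = ∫_{−d}^{d} κ e^{−2κ|x|} dx = 1 − e^{−2κd} = 1 − e^{−2.298} = 0.8995.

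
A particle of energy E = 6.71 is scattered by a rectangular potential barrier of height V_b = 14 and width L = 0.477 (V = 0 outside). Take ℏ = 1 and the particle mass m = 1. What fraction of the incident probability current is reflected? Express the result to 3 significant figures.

R = 0.901

Since E < V_b the interior solution is evanescent with decay constant κ = √(2m(V_b − E))/ℏ = 3.818.
κL = 1.821, sinh(κL) = 3.009.
The exact tunnelling result is T⁻¹ = 1 + V_b² sinh²(κL) / [4E(V_b − E)] = 10.07, so T = 0.0993.
R = 1 − T = 0.901.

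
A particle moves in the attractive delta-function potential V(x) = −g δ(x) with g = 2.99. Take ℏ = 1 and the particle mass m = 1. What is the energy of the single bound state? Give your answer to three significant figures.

The bound state is ψ(x) = √κ e^{−κ|x|}. The derivative jump ψ'(0⁺) − ψ'(0⁻) = −(2mg/ℏ²)ψ(0) fixes κ = mg/ℏ² = 2.990.
Then E = −ℏ²κ²/(2m) = −mg²/(2ℏ²) = -4.470.

E = -4.47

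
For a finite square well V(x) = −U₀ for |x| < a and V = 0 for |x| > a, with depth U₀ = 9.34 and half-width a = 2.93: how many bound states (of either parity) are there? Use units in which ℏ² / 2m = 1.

N = 6

The dimensionless depth is z₀ = a√(2mU₀)/ℏ = 2.93 × √(9.340) = 8.954.
A new bound state (alternating even/odd) appears each time z₀ passes a multiple of π/2, so N = ⌊2z₀/π⌋ + 1 = ⌊5.701⌋ + 1 = 6.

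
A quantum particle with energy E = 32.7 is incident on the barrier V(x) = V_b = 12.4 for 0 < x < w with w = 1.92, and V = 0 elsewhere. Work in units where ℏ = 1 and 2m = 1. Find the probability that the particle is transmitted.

T = 0.972

E > V_b: inside the barrier k₂ = √(2m(E − V_b))/ℏ = 4.506, k₂w = 8.651.
T = [1 + V_b² sin²(k₂w) / (4E(E − V_b))]⁻¹ = 1/1.028 = 0.972.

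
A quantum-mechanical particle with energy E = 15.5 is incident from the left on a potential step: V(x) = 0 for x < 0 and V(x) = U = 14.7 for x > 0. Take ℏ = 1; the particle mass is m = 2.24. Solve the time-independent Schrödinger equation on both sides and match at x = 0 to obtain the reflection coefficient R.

The wavenumbers are k₁ = √(2mE)/ℏ = 8.333 on the left and k₂ = √(2m(E − U))/ℏ = 1.893 on the right.
Continuity of ψ and ψ′ at the step yields the reflection amplitude r = (k₁ − k₂)/(k₁ + k₂) = 0.6297; thus R = |r|² = 0.3966, T = 0.6034.

R = 0.397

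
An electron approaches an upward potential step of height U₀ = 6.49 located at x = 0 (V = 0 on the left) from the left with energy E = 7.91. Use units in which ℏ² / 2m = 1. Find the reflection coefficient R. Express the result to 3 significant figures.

R = 0.164

The wavenumbers are k₁ = √(2mE)/ℏ = 2.812 on the left and k₂ = √(2m(E − U₀))/ℏ = 1.192 on the right.
Matching ψ and ψ′ at x = 0 gives r = (k₁ − k₂)/(k₁ + k₂), so R = r² = 0.1639 and T = 1 − R = 0.8361.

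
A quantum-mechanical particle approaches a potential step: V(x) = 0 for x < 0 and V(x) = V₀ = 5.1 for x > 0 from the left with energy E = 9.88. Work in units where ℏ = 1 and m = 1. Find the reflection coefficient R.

R = 0.0322

On each side the TISE gives plane waves with k = √(2m(E − V))/ℏ: k₁ = √(2·1·9.88) = 4.445, k₂ = √(2·1·4.78) = 3.092.
Matching ψ and ψ′ at x = 0 gives r = (k₁ − k₂)/(k₁ + k₂), so R = r² = 0.03224 and T = 1 − R = 0.9678.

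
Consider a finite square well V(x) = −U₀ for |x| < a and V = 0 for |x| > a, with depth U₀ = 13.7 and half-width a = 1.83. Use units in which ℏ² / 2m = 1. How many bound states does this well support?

N = 5

The dimensionless depth is z₀ = a√(2mU₀)/ℏ = 1.83 × √(13.70) = 6.773.
The even/odd transcendental equations gain one root per π/2 in z₀, giving N = 1 + ⌊2z₀/π⌋ = 1 + ⌊4.312⌋ = 5.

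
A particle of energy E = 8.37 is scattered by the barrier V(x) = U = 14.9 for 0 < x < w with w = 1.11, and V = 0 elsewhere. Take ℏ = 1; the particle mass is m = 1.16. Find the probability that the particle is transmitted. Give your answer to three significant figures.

Since E < U the interior solution is evanescent with decay constant κ = √(2m(U − E))/ℏ = 3.892.
κw = 4.320, sinh(κw) = 37.60.
The exact tunnelling result is T⁻¹ = 1 + U² sinh²(κw) / [4E(U − E)] = 1437, so T = 0.000696.

T = 0.000696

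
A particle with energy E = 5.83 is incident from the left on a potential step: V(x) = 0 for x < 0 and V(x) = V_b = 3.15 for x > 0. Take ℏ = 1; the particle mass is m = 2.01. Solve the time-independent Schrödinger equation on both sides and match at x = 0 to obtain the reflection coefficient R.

On each side the TISE gives plane waves with k = √(2m(E − V))/ℏ: k₁ = √(2·2.01·5.83) = 4.841, k₂ = √(2·2.01·2.68) = 3.282.
Continuity of ψ and ψ′ at the step yields the reflection amplitude r = (k₁ − k₂)/(k₁ + k₂) = 0.1919; thus R = |r|² = 0.03682, T = 0.9632.

R = 0.0368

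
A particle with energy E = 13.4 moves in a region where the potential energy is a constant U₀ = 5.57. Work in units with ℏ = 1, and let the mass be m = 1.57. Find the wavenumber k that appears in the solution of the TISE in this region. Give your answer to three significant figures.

k = 4.96

With E > U₀ the solution is oscillatory, ψ ∝ e^{±ikx} with k = √(2m(E − U₀))/ℏ.
k = √(2 × 1.57 × 7.83) = 4.958.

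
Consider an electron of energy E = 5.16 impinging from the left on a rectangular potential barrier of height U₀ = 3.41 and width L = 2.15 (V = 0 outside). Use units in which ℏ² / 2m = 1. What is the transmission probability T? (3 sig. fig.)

Above the barrier the interior wavenumber is k₂ = √(2m(E − U₀))/ℏ = 1.323, giving phase k₂L = 2.844.
Matching at both interfaces gives T⁻¹ = 1 + U₀² sin²(k₂L) / [4E(E − U₀)] = 1.028, hence T = 0.973.

T = 0.973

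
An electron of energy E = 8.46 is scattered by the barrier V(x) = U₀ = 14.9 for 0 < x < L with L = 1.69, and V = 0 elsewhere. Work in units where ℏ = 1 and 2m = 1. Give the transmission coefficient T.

Since E < U₀ the interior solution is evanescent with decay constant κ = √(2m(U₀ − E))/ℏ = 2.538.
κL = 4.289, sinh(κL) = 36.43.
The exact tunnelling result is T⁻¹ = 1 + U₀² sinh²(κL) / [4E(U₀ − E)] = 1353, so T = 0.000739.

T = 0.000739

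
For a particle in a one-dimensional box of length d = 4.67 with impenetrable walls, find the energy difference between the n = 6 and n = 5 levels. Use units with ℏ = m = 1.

E_n = n²π²ℏ²/(2md²), so ΔE = (6² − 5²) π²ℏ²/(2md²).
ΔE = 11 × π² / (2 × 1 × 4.67²) = 2.489.

ΔE = 2.49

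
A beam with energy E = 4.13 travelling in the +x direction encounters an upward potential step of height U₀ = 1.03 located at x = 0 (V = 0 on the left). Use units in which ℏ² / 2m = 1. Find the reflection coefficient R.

R = 0.00513

The wavenumbers are k₁ = √(2mE)/ℏ = 2.032 on the left and k₂ = √(2m(E − U₀))/ℏ = 1.761 on the right.
Continuity of ψ and ψ′ at the step yields the reflection amplitude r = (k₁ − k₂)/(k₁ + k₂) = 0.07160; thus R = |r|² = 0.005126, T = 0.9949.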